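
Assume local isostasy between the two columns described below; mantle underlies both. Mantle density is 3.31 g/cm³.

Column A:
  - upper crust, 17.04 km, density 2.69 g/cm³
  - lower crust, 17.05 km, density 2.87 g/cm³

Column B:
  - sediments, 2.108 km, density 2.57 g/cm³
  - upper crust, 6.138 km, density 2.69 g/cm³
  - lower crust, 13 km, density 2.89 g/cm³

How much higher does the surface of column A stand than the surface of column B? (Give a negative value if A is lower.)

For any compensation level in the mantle, the mantle terms cancel and isostasy reduces to e = (Σt_A − Σt_B) − (Σ(ρt)_A − Σ(ρt)_B) / ρ_m.
Σt_A = 34.09 km; Σt_B = 21.246 km; Σ(ρt)_A = 94.7711; Σ(ρt)_B = 59.49878 (in km·g/cm³).
e = (34.09 − 21.246) − (94.7711 − 59.49878) / 3.31 = 2.19 km.

2.19 km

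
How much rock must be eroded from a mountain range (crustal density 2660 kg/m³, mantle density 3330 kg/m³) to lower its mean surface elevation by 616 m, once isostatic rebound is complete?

3060 m

Net drop Δ = e − u = e − e ρ_c/ρ_m = e (ρ_m − ρ_c)/ρ_m.
e = Δ ρ_m/(ρ_m − ρ_c) = 616 m × 3330/670 = 3060 m.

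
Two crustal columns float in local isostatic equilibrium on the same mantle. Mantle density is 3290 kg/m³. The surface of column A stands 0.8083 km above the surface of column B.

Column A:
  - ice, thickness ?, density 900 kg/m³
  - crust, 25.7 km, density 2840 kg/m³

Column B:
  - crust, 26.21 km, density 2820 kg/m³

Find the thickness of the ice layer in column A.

1.43 km

Take the compensation level at the base of the deeper column (depth z_c below the surface of column A) and equate Σ ρ_i t_i down to z_c; mantle fills any gap and the z_c terms cancel.
Column A: x×900 + 25.7×2840 + (z_c − 25.7 − x)×3290
Column B: 0.8083×0 + 26.21×2820 + (z_c − 0.8083 − 26.21)×3290
The z_c×3290 term appears on both sides and cancels. Collect the known terms of each column as K = Σ(ρt)_known − 3290 × (depth of known layers): K_A = 72988 − 3290×25.7 = −11565; K_B = 73912.2 − 3290×(0.8083 + 26.21) = −14978.007.
Balance: K_A − x×(3290 − 900) = K_B, so x = (K_A − K_B)/(3290 − 900) = 3413.01/2390 = 1.43 km.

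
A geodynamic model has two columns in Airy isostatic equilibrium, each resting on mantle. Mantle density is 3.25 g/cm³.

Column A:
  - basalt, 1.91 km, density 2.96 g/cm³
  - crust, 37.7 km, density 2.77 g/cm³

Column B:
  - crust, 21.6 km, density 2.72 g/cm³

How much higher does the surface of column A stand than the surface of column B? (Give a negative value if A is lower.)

For any compensation level in the mantle, the mantle terms cancel and isostasy reduces to e = (Σt_A − Σt_B) − (Σ(ρt)_A − Σ(ρt)_B) / ρ_m.
Σt_A = 39.61 km; Σt_B = 21.6 km; Σ(ρt)_A = 110.0826; Σ(ρt)_B = 58.752 (in km·g/cm³).
e = (39.61 − 21.6) − (110.0826 − 58.752) / 3.25 = 2.22 km.

2.22 km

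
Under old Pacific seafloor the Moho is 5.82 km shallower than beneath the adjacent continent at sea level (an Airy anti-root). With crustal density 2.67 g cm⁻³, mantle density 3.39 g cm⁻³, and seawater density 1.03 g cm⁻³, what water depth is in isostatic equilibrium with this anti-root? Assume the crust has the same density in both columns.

2.56 km

Replacing a thickness d of crust by seawater at the top must be balanced by replacing crust with mantle at the base: d (ρ_c − ρ_w) = a (ρ_m − ρ_c).
d = a (ρ_m − ρ_c)/(ρ_c − ρ_w) = 5.82 km × 0.72/1.64 = 2.56 km.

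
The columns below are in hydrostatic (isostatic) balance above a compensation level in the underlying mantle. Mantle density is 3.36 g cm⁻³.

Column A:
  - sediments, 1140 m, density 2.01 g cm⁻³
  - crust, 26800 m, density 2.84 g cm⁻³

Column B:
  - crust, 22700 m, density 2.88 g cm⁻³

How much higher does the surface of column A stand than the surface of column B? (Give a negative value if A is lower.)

For any compensation level in the mantle, the mantle terms cancel and isostasy reduces to e = (Σt_A − Σt_B) − (Σ(ρt)_A − Σ(ρt)_B) / ρ_m.
Σt_A = 27940 m; Σt_B = 22700 m; Σ(ρt)_A = 78403.4; Σ(ρt)_B = 65376 (in m·g cm⁻³).
e = (27940 − 22700) − (78403.4 − 65376) / 3.36 = 1360 m.

1360 m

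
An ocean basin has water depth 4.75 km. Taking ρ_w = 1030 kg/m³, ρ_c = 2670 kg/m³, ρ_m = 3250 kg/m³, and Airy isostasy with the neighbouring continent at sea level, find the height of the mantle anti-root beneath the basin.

By Archimedes' principle applied to the lithosphere: replacing crust with seawater at the top is compensated by replacing crust with mantle at the base: d (ρ_c − ρ_w) = a (ρ_m − ρ_c).
a = d (ρ_c − ρ_w)/(ρ_m − ρ_c) = 4.75 km × 1640/580 = 13.4 km.

13.4 km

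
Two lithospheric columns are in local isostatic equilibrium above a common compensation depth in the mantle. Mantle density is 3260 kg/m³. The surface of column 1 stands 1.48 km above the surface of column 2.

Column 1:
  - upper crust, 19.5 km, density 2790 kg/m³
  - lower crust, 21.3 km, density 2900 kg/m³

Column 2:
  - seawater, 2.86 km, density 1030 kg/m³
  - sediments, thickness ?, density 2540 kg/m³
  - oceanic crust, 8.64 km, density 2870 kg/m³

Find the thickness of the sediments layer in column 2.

3.14 km

Take the compensation level at the base of the deeper column (depth z_c below the surface of column 1) and equate Σ ρ_i t_i down to z_c; mantle fills any gap and the z_c terms cancel.
Column 1: 19.5×2790 + 21.3×2900 + (z_c − 40.8)×3260
Column 2: 1.48×0 + 2.86×1030 + x×2540 + 8.64×2870 + (z_c − 1.48 − 11.5 − x)×3260
The z_c×3260 term appears on both sides and cancels. Collect the known terms of each column as K = Σ(ρt)_known − 3260 × (depth of known layers): K_1 = 116175 − 3260×40.8 = −16833; K_2 = 27742.6 − 3260×(1.48 + 11.5) = −14572.2.
Balance: K_1 = K_2 − x×(3260 − 2540), so x = (K_2 − K_1)/(3260 − 2540) = 2260.8/720 = 3.14 km.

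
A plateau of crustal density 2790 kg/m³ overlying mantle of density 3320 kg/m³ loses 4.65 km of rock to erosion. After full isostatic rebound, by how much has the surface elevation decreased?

Rebound u = e ρ_c/ρ_m = 4.65 km × 2790/3320 = 3.908 km.
Net surface drop = e − u = 4.65 km − 3.908 km = e (ρ_m − ρ_c)/ρ_m = 0.742 km.

0.742 km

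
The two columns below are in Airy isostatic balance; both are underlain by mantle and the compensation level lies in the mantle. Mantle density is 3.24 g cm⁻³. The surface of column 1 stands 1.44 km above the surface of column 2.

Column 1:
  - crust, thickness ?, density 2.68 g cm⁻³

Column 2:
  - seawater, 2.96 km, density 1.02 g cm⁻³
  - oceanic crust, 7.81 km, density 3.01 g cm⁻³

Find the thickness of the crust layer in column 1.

Take the compensation level at the base of the deeper column (depth z_c below the surface of column 1) and equate Σ ρ_i t_i down to z_c; mantle fills any gap and the z_c terms cancel.
Column 1: x×2.68 + (z_c − 0 − x)×3.24
Column 2: 1.44×0 + 2.96×1.02 + 7.81×3.01 + (z_c − 1.44 − 10.77)×3.24
The z_c×3.24 term appears on both sides and cancels. Collect the known terms of each column as K = Σ(ρt)_known − 3.24 × (depth of known layers): K_1 = 0 − 3.24×0 = 0; K_2 = 26.5273 − 3.24×(1.44 + 10.77) = −13.0331.
Balance: K_1 − x×(3.24 − 2.68) = K_2, so x = (K_1 − K_2)/(3.24 − 2.68) = 13.0331/0.56 = 23.3 km.

23.3 km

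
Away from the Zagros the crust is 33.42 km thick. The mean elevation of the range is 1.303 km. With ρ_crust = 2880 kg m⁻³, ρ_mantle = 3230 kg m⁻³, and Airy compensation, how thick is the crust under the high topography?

45.4 km

Root depth r = h ρ_c / (ρ_m − ρ_c) = 1.303 km × 2880 / 350 = 10.72 km.
Total thickness = T + h + r = 33.42 km + 1.303 km + 10.72 km = 45.4 km.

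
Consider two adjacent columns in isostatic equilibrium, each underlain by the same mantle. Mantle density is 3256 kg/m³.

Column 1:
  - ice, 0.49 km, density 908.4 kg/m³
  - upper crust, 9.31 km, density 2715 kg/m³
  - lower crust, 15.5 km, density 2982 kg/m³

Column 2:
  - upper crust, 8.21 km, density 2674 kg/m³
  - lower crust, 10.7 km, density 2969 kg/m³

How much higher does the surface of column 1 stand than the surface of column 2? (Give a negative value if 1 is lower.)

0.794 km

For any compensation level in the mantle, the mantle terms cancel and isostasy reduces to e = (Σt_1 − Σt_2) − (Σ(ρt)_1 − Σ(ρt)_2) / ρ_m.
Σt_1 = 25.3 km; Σt_2 = 18.91 km; Σ(ρt)_1 = 71942.766; Σ(ρt)_2 = 53721.84 (in km·kg/m³).
e = (25.3 − 18.91) − (71942.766 − 53721.84) / 3256 = 0.794 km.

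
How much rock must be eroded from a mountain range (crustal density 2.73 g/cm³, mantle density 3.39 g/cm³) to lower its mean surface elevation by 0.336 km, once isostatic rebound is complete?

1.73 km

Net drop Δ = e − u = e − e ρ_c/ρ_m = e (ρ_m − ρ_c)/ρ_m.
e = Δ ρ_m/(ρ_m − ρ_c) = 0.336 km × 3.39/0.66 = 1.73 km.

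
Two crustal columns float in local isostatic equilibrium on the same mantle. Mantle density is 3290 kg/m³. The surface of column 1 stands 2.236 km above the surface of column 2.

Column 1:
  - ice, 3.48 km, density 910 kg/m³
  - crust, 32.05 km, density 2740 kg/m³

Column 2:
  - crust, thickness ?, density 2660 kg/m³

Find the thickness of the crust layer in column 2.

Take the compensation level at the base of the deeper column (depth z_c below the surface of column 1) and equate Σ ρ_i t_i down to z_c; mantle fills any gap and the z_c terms cancel.
Column 1: 3.48×910 + 32.05×2740 + (z_c − 35.53)×3290
Column 2: 2.236×0 + x×2660 + (z_c − 2.236 − 0 − x)×3290
The z_c×3290 term appears on both sides and cancels. Collect the known terms of each column as K = Σ(ρt)_known − 3290 × (depth of known layers): K_1 = 90983.8 − 3290×35.53 = −25909.9; K_2 = 0 − 3290×(2.236 + 0) = −7356.44.
Balance: K_1 = K_2 − x×(3290 − 2660), so x = (K_2 − K_1)/(3290 − 2660) = 18553.5/630 = 29.4 km.

29.4 km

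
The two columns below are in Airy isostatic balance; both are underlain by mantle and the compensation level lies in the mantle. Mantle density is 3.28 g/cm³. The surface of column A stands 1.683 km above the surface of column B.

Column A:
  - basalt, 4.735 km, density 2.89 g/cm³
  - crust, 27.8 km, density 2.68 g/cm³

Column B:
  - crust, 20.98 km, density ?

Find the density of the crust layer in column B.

2.66 g/cm³

Take the compensation level at the base of the deeper column (depth z_c below the surface of column A) and equate Σ ρ_i t_i down to z_c; mantle fills any gap and the z_c terms cancel.
Column A: 4.735×2.89 + 27.8×2.68 + (z_c − 32.535)×3.28
Column B: 1.683×0 + 20.98×ρ + (z_c − 1.683 − 20.98)×3.28
The z_c×3.28 term appears on both sides and cancels. Collect the known terms of each column as K = Σ(ρt)_known − 3.28 × (depth of known layers): K_A = 88.18815 − 3.28×32.535 = −18.52665; K_B = 0 − 3.28×(1.683 + 20.98) = −74.33464.
Balance: K_A = K_B + 20.98×ρ, so ρ = (K_A − K_B)/20.98 = 55.808/20.98 = 2.66 g/cm³.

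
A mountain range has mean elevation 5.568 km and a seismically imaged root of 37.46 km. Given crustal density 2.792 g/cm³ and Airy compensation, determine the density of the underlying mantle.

3.21 g/cm³

Airy balance: ρ_c h = (ρ_m − ρ_c) r → ρ_m = ρ_c (1 + h/r).
ρ_m = 2.792 × (1 + 5.568 km/37.46 km) = 3.21 g/cm³.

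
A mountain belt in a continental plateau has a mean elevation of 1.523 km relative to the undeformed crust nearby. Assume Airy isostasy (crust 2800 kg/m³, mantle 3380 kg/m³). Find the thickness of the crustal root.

Balancing pressure at the compensation depth: the weight of the topography is balanced by the buoyancy of the root, ρ_c h = (ρ_m − ρ_c) r.
r = h · ρ_c / (ρ_m − ρ_c) = 1.523 km × 2800 / (3380 − 2800) = 7.35 km.

7.35 km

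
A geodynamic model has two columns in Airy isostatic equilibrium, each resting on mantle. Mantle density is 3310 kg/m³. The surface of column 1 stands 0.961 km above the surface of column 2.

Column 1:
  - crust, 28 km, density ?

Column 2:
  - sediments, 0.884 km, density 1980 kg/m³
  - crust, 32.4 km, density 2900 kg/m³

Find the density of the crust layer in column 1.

Take the compensation level at the base of the deeper column (depth z_c below the surface of column 1) and equate Σ ρ_i t_i down to z_c; mantle fills any gap and the z_c terms cancel.
Column 1: 28×ρ + (z_c − 28)×3310
Column 2: 0.961×0 + 0.884×1980 + 32.4×2900 + (z_c − 0.961 − 33.284)×3310
The z_c×3310 term appears on both sides and cancels. Collect the known terms of each column as K = Σ(ρt)_known − 3310 × (depth of known layers): K_1 = 0 − 3310×28 = −92680; K_2 = 95710.32 − 3310×(0.961 + 33.284) = −17640.63.
Balance: K_1 + 28×ρ = K_2, so ρ = (K_2 − K_1)/28 = 75039.4/28 = 2680 kg/m³.

2680 kg/m³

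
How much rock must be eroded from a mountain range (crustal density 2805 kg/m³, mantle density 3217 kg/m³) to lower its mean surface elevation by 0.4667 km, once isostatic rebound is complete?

Net drop Δ = e − u = e − e ρ_c/ρ_m = e (ρ_m − ρ_c)/ρ_m.
e = Δ ρ_m/(ρ_m − ρ_c) = 0.4667 km × 3217/412 = 3.64 km.

3.64 km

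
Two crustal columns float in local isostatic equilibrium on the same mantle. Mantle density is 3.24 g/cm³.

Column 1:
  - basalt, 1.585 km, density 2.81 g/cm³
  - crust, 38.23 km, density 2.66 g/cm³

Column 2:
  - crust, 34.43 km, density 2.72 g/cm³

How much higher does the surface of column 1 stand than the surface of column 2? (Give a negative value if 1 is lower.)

1.53 km

For any compensation level in the mantle, the mantle terms cancel and isostasy reduces to e = (Σt_1 − Σt_2) − (Σ(ρt)_1 − Σ(ρt)_2) / ρ_m.
Σt_1 = 39.815 km; Σt_2 = 34.43 km; Σ(ρt)_1 = 106.14565; Σ(ρt)_2 = 93.6496 (in km·g/cm³).
e = (39.815 − 34.43) − (106.14565 − 93.6496) / 3.24 = 1.53 km.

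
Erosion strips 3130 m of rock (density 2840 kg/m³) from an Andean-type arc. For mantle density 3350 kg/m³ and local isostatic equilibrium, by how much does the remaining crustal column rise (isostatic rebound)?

2650 m

Unloading: uplift u = e ρ_c/ρ_m = 3130 m × 2840/3350 = 2650 m.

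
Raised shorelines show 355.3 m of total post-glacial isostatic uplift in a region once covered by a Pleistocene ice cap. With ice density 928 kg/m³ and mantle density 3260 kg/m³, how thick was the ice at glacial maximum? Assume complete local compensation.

1250 m

u = t ρ_ice/ρ_m → t = u ρ_m/ρ_ice = 355.3 m × 3260/928 = 1250 m.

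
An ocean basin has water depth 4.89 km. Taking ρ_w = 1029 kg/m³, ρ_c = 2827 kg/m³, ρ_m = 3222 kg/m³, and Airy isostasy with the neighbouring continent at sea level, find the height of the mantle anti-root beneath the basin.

22.3 km

In Airy isostatic equilibrium: replacing crust with seawater at the top is compensated by replacing crust with mantle at the base: d (ρ_c − ρ_w) = a (ρ_m − ρ_c).
a = d (ρ_c − ρ_w)/(ρ_m − ρ_c) = 4.89 km × 1798/395 = 22.3 km.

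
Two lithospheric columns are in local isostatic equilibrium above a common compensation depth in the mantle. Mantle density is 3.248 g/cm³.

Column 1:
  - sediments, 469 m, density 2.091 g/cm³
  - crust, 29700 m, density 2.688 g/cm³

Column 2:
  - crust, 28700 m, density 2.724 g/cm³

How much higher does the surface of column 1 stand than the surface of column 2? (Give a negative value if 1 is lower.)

For any compensation level in the mantle, the mantle terms cancel and isostasy reduces to e = (Σt_1 − Σt_2) − (Σ(ρt)_1 − Σ(ρt)_2) / ρ_m.
Σt_1 = 30169 m; Σt_2 = 28700 m; Σ(ρt)_1 = 80814.279; Σ(ρt)_2 = 78178.8 (in m·g/cm³).
e = (30169 − 28700) − (80814.279 − 78178.8) / 3.248 = 658 m.

658 m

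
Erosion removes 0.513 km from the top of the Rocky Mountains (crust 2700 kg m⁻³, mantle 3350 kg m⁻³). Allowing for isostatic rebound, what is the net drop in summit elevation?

0.0995 km

Rebound u = e ρ_c/ρ_m = 0.513 km × 2700/3350 = 0.4135 km.
Net surface drop = e − u = 0.513 km − 0.4135 km = e (ρ_m − ρ_c)/ρ_m = 0.0995 km.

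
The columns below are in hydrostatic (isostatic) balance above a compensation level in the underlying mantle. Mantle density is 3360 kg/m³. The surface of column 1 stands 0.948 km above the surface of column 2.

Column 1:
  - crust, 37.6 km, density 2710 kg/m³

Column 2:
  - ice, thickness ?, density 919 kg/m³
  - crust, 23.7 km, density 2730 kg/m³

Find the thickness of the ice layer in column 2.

Take the compensation level at the base of the deeper column (depth z_c below the surface of column 1) and equate Σ ρ_i t_i down to z_c; mantle fills any gap and the z_c terms cancel.
Column 1: 37.6×2710 + (z_c − 37.6)×3360
Column 2: 0.948×0 + x×919 + 23.7×2730 + (z_c − 0.948 − 23.7 − x)×3360
The z_c×3360 term appears on both sides and cancels. Collect the known terms of each column as K = Σ(ρt)_known − 3360 × (depth of known layers): K_1 = 101896 − 3360×37.6 = −24440; K_2 = 64701 − 3360×(0.948 + 23.7) = −18116.28.
Balance: K_1 = K_2 − x×(3360 − 919), so x = (K_2 − K_1)/(3360 − 919) = 6323.72/2441 = 2.59 km.

2.59 km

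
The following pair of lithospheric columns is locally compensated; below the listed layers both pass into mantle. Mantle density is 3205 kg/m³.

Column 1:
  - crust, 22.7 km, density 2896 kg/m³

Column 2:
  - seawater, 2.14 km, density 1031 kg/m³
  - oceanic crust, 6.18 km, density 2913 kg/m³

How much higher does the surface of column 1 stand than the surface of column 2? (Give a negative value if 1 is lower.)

0.174 km

For any compensation level in the mantle, the mantle terms cancel and isostasy reduces to e = (Σt_1 − Σt_2) − (Σ(ρt)_1 − Σ(ρt)_2) / ρ_m.
Σt_1 = 22.7 km; Σt_2 = 8.32 km; Σ(ρt)_1 = 65739.2; Σ(ρt)_2 = 20208.68 (in km·kg/m³).
e = (22.7 − 8.32) − (65739.2 − 20208.68) / 3205 = 0.174 km.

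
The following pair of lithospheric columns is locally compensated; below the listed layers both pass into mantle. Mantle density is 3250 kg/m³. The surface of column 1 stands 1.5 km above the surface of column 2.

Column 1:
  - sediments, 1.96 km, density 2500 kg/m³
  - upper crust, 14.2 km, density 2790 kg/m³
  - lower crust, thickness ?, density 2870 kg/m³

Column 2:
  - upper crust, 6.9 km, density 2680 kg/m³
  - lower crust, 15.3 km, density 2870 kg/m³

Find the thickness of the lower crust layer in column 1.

17.4 km

Take the compensation level at the base of the deeper column (depth z_c below the surface of column 1) and equate Σ ρ_i t_i down to z_c; mantle fills any gap and the z_c terms cancel.
Column 1: 1.96×2500 + 14.2×2790 + x×2870 + (z_c − 16.16 − x)×3250
Column 2: 1.5×0 + 6.9×2680 + 15.3×2870 + (z_c − 1.5 − 22.2)×3250
The z_c×3250 term appears on both sides and cancels. Collect the known terms of each column as K = Σ(ρt)_known − 3250 × (depth of known layers): K_1 = 44518 − 3250×16.16 = −8002; K_2 = 62403 − 3250×(1.5 + 22.2) = −14622.
Balance: K_1 − x×(3250 − 2870) = K_2, so x = (K_1 − K_2)/(3250 − 2870) = 6620/380 = 17.4 km.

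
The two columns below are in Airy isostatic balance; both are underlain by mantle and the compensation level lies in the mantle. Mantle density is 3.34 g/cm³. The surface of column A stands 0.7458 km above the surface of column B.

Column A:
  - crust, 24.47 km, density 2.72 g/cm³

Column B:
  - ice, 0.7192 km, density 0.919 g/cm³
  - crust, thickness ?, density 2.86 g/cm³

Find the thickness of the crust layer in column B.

22.8 km

Take the compensation level at the base of the deeper column (depth z_c below the surface of column A) and equate Σ ρ_i t_i down to z_c; mantle fills any gap and the z_c terms cancel.
Column A: 24.47×2.72 + (z_c − 24.47)×3.34
Column B: 0.7458×0 + 0.7192×0.919 + x×2.86 + (z_c − 0.7458 − 0.7192 − x)×3.34
The z_c×3.34 term appears on both sides and cancels. Collect the known terms of each column as K = Σ(ρt)_known − 3.34 × (depth of known layers): K_A = 66.5584 − 3.34×24.47 = −15.1714; K_B = 0.6609448 − 3.34×(0.7458 + 0.7192) = −4.2321552.
Balance: K_A = K_B − x×(3.34 − 2.86), so x = (K_B − K_A)/(3.34 − 2.86) = 10.9392/0.48 = 22.8 km.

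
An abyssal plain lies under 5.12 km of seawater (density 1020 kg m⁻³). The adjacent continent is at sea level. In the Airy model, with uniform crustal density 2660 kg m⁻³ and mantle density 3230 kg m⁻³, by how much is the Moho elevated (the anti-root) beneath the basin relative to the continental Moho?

14.7 km

By Archimedes' principle applied to the lithosphere: replacing crust with seawater at the top is compensated by replacing crust with mantle at the base: d (ρ_c − ρ_w) = a (ρ_m − ρ_c).
a = d (ρ_c − ρ_w)/(ρ_m − ρ_c) = 5.12 km × 1640/570 = 14.7 km.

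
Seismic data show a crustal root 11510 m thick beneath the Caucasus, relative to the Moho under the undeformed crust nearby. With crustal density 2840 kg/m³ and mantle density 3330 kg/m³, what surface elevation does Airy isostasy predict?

Isostatic balance requires: ρ_c h = (ρ_m − ρ_c) r.
h = r (ρ_m − ρ_c) / ρ_c = 11510 m × (3330 − 2840) / 2840 = 1990 m.

1990 m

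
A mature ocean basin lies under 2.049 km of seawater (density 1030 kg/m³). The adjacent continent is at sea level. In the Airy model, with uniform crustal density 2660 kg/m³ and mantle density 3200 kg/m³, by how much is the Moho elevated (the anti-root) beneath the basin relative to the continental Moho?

6.18 km

By Archimedes' principle applied to the lithosphere: replacing crust with seawater at the top is compensated by replacing crust with mantle at the base: d (ρ_c − ρ_w) = a (ρ_m − ρ_c).
a = d (ρ_c − ρ_w)/(ρ_m − ρ_c) = 2.049 km × 1630/540 = 6.18 km.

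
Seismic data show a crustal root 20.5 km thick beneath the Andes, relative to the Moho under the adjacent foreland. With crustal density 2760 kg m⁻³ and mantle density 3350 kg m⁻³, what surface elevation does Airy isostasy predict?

4.38 km

For local isostatic compensation: ρ_c h = (ρ_m − ρ_c) r.
h = r (ρ_m − ρ_c) / ρ_c = 20.5 km × (3350 − 2760) / 2760 = 4.38 km.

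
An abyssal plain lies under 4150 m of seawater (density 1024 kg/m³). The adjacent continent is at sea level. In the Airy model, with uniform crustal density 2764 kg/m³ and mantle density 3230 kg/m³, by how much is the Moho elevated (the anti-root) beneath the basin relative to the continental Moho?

15500 m

Isostatic balance requires: replacing crust with seawater at the top is compensated by replacing crust with mantle at the base: d (ρ_c − ρ_w) = a (ρ_m − ρ_c).
a = d (ρ_c − ρ_w)/(ρ_m − ρ_c) = 4150 m × 1740/466 = 15500 m.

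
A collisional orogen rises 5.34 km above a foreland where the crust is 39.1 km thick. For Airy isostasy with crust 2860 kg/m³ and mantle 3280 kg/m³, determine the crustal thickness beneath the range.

Root depth r = h ρ_c / (ρ_m − ρ_c) = 5.34 km × 2860 / 420 = 36.36 km.
Total thickness = T + h + r = 39.1 km + 5.34 km + 36.36 km = 80.8 km.

80.8 km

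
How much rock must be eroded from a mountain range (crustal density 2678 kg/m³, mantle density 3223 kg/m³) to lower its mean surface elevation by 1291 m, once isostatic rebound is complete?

Net drop Δ = e − u = e − e ρ_c/ρ_m = e (ρ_m − ρ_c)/ρ_m.
e = Δ ρ_m/(ρ_m − ρ_c) = 1291 m × 3223/545 = 7630 m.

7630 m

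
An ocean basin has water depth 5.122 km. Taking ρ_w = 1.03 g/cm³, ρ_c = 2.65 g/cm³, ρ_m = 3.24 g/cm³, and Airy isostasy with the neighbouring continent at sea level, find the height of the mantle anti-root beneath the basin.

14.1 km

In Airy isostatic equilibrium: replacing crust with seawater at the top is compensated by replacing crust with mantle at the base: d (ρ_c − ρ_w) = a (ρ_m − ρ_c).
a = d (ρ_c − ρ_w)/(ρ_m − ρ_c) = 5.122 km × 1.62/0.59 = 14.1 km.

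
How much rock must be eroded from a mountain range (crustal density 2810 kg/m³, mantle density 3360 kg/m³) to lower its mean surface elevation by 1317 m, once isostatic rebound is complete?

8050 m

Net drop Δ = e − u = e − e ρ_c/ρ_m = e (ρ_m − ρ_c)/ρ_m.
e = Δ ρ_m/(ρ_m − ρ_c) = 1317 m × 3360/550 = 8050 m.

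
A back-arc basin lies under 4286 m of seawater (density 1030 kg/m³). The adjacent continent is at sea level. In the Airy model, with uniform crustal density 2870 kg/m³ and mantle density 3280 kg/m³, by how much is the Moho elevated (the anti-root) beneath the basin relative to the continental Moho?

19200 m

Equating mass per unit area of the two columns: replacing crust with seawater at the top is compensated by replacing crust with mantle at the base: d (ρ_c − ρ_w) = a (ρ_m − ρ_c).
a = d (ρ_c − ρ_w)/(ρ_m − ρ_c) = 4286 m × 1840/410 = 19200 m.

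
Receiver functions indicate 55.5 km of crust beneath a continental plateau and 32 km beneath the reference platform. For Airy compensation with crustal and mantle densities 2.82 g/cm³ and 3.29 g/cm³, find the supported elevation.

Excess crust Δ = 55.5 km − 32 km = 23.5 km, split between elevation h and root r with h + r = Δ.
Airy balance ρ_c h = (ρ_m − ρ_c) r gives r = h ρ_c/(ρ_m − ρ_c), so h (1 + ρ_c/(ρ_m − ρ_c)) = Δ, i.e. h = Δ (ρ_m − ρ_c)/ρ_m.
h = 23.5 km × 0.47/3.29 = 3.36 km.

3.36 km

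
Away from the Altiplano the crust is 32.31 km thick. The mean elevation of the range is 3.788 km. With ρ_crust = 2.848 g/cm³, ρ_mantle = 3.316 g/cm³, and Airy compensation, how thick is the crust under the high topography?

Root depth r = h ρ_c / (ρ_m − ρ_c) = 3.788 km × 2.848 / 0.468 = 23.05 km.
Total thickness = T + h + r = 32.31 km + 3.788 km + 23.05 km = 59.1 km.

59.1 km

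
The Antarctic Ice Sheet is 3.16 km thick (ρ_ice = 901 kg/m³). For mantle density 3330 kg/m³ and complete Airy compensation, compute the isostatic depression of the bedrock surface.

For local isostatic compensation: the ice load ρ_ice t is balanced by mantle displaced below, ρ_m s.
s = t ρ_ice / ρ_m = 3.16 km × 901/3330 = 0.855 km.

0.855 km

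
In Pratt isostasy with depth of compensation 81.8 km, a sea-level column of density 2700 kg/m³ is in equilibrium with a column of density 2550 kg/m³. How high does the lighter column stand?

4.81 km

ρ_ref D = ρ (D + h) → h = D (ρ_ref − ρ)/ρ.
h = 81.8 km × (2700 − 2550)/2550 = 4.81 km.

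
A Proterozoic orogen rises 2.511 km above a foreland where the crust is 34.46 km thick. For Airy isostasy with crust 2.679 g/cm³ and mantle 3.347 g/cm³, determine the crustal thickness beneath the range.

47 km

Root depth r = h ρ_c / (ρ_m − ρ_c) = 2.511 km × 2.679 / 0.668 = 10.07 km.
Total thickness = T + h + r = 34.46 km + 2.511 km + 10.07 km = 47 km.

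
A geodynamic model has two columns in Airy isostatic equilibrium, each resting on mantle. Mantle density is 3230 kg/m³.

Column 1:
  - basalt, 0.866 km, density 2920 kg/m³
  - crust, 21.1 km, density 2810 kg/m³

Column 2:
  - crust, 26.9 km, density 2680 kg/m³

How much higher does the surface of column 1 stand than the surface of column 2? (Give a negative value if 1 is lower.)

For any compensation level in the mantle, the mantle terms cancel and isostasy reduces to e = (Σt_1 − Σt_2) − (Σ(ρt)_1 − Σ(ρt)_2) / ρ_m.
Σt_1 = 21.966 km; Σt_2 = 26.9 km; Σ(ρt)_1 = 61819.72; Σ(ρt)_2 = 72092 (in km·kg/m³).
e = (21.966 − 26.9) − (61819.72 − 72092) / 3230 = −1.75 km.

−1.75 km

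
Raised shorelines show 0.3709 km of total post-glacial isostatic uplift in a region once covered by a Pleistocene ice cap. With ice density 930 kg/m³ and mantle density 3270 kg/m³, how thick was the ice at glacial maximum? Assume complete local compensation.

u = t ρ_ice/ρ_m → t = u ρ_m/ρ_ice = 0.3709 km × 3270/930 = 1.3 km.

1.3 km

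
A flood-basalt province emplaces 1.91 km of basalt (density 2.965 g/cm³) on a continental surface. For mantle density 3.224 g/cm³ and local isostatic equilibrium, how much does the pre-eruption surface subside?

Subaerial loading: s = t ρ_load / ρ_m.
s = 1.91 km × 2.965/3.224 = 1.76 km.

1.76 km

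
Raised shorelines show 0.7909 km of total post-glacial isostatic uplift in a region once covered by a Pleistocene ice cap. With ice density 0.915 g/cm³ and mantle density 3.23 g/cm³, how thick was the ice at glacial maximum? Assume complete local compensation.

u = t ρ_ice/ρ_m → t = u ρ_m/ρ_ice = 0.7909 km × 3.23/0.915 = 2.79 km.

2.79 km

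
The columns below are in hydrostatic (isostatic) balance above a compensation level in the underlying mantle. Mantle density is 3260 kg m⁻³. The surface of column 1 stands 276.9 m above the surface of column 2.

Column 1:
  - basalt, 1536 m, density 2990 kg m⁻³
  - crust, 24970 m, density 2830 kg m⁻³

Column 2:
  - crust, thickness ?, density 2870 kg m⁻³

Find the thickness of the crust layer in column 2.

Take the compensation level at the base of the deeper column (depth z_c below the surface of column 1) and equate Σ ρ_i t_i down to z_c; mantle fills any gap and the z_c terms cancel.
Column 1: 1536×2990 + 24970×2830 + (z_c − 26506)×3260
Column 2: 276.9×0 + x×2870 + (z_c − 276.9 − 0 − x)×3260
The z_c×3260 term appears on both sides and cancels. Collect the known terms of each column as K = Σ(ρt)_known − 3260 × (depth of known layers): K_1 = 75257740 − 3260×26506 = −11151820; K_2 = 0 − 3260×(276.9 + 0) = −902694.
Balance: K_1 = K_2 − x×(3260 − 2870), so x = (K_2 − K_1)/(3260 − 2870) = 10249100/390 = 26300 m.

26300 m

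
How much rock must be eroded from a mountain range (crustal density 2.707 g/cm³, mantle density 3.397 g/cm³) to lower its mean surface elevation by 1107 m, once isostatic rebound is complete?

5450 m

Net drop Δ = e − u = e − e ρ_c/ρ_m = e (ρ_m − ρ_c)/ρ_m.
e = Δ ρ_m/(ρ_m − ρ_c) = 1107 m × 3.397/0.69 = 5450 m.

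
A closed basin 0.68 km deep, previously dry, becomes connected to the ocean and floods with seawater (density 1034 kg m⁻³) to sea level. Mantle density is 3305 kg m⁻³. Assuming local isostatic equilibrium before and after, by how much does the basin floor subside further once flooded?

0.31 km

After flooding the water column is d + s deep. Its weight must equal the weight of mantle displaced by the extra subsidence s: (d + s) ρ_w = s ρ_m.
s = d ρ_w / (ρ_m − ρ_w) = 0.68 km × 1034/(3305 − 1034) = 0.31 km.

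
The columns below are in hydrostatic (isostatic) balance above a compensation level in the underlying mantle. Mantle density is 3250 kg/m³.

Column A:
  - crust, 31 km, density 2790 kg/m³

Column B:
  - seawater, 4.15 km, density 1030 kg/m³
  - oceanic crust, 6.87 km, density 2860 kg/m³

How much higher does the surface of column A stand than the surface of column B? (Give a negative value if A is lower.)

0.729 km

For any compensation level in the mantle, the mantle terms cancel and isostasy reduces to e = (Σt_A − Σt_B) − (Σ(ρt)_A − Σ(ρt)_B) / ρ_m.
Σt_A = 31 km; Σt_B = 11.02 km; Σ(ρt)_A = 86490; Σ(ρt)_B = 23922.7 (in km·kg/m³).
e = (31 − 11.02) − (86490 − 23922.7) / 3250 = 0.729 km.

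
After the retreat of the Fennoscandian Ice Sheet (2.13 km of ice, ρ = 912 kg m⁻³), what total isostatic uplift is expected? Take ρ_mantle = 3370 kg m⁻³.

Removing the load lets mantle flow back in; uplift u satisfies ρ_ice t = ρ_m u.
u = t ρ_ice/ρ_m = 2.13 km × 912/3370 = 0.576 km.

0.576 km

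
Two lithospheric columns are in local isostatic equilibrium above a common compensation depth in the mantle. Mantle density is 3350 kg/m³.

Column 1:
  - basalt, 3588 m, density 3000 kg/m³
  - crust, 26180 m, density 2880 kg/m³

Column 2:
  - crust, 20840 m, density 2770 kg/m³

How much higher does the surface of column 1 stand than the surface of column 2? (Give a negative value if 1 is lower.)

For any compensation level in the mantle, the mantle terms cancel and isostasy reduces to e = (Σt_1 − Σt_2) − (Σ(ρt)_1 − Σ(ρt)_2) / ρ_m.
Σt_1 = 29768 m; Σt_2 = 20840 m; Σ(ρt)_1 = 86162400; Σ(ρt)_2 = 57726800 (in m·kg/m³).
e = (29768 − 20840) − (86162400 − 57726800) / 3350 = 440 m.

440 m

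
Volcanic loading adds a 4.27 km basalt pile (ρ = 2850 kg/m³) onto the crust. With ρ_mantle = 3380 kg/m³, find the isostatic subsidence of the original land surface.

3.6 km

Subaerial loading: s = t ρ_load / ρ_m.
s = 4.27 km × 2850/3380 = 3.6 km.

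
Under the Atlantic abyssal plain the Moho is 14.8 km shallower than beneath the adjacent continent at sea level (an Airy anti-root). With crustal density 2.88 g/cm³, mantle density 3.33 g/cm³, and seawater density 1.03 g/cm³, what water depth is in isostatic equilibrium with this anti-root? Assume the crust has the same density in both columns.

Replacing a thickness d of crust by seawater at the top must be balanced by replacing crust with mantle at the base: d (ρ_c − ρ_w) = a (ρ_m − ρ_c).
d = a (ρ_m − ρ_c)/(ρ_c − ρ_w) = 14.8 km × 0.45/1.85 = 3.6 km.

3.6 km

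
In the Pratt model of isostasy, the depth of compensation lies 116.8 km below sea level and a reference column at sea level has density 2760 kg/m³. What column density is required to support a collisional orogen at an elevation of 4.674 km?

2650 kg/m³

Pratt balance: ρ_ref D = ρ (D + h).
ρ = ρ_ref D/(D + h) = 2760 × 116.8 km/(116.8 km + 4.674 km) = 2650 kg/m³.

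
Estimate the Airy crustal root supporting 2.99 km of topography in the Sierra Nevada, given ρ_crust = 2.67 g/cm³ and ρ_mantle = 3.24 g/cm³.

14 km

Equating mass per unit area of the two columns: the weight of the topography is balanced by the buoyancy of the root, ρ_c h = (ρ_m − ρ_c) r.
r = h · ρ_c / (ρ_m − ρ_c) = 2.99 km × 2.67 / (3.24 − 2.67) = 14 km.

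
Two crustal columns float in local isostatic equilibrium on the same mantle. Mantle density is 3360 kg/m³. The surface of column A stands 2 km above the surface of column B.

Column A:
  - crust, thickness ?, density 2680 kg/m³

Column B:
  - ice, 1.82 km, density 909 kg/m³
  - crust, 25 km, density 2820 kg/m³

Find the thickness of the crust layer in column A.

36.3 km

Take the compensation level at the base of the deeper column (depth z_c below the surface of column A) and equate Σ ρ_i t_i down to z_c; mantle fills any gap and the z_c terms cancel.
Column A: x×2680 + (z_c − 0 − x)×3360
Column B: 2×0 + 1.82×909 + 25×2820 + (z_c − 2 − 26.82)×3360
The z_c×3360 term appears on both sides and cancels. Collect the known terms of each column as K = Σ(ρt)_known − 3360 × (depth of known layers): K_A = 0 − 3360×0 = 0; K_B = 72154.38 − 3360×(2 + 26.82) = −24680.82.
Balance: K_A − x×(3360 − 2680) = K_B, so x = (K_A − K_B)/(3360 − 2680) = 24680.8/680 = 36.3 km.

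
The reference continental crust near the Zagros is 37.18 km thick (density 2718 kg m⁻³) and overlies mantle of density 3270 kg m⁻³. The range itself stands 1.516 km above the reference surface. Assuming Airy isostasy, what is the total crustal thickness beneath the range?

46.2 km

Root depth r = h ρ_c / (ρ_m − ρ_c) = 1.516 km × 2718 / 552 = 7.465 km.
Total thickness = T + h + r = 37.18 km + 1.516 km + 7.465 km = 46.2 km.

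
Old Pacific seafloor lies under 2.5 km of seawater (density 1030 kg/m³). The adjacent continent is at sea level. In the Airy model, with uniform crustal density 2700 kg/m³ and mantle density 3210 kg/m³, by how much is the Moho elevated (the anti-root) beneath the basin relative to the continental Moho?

For local isostatic compensation: replacing crust with seawater at the top is compensated by replacing crust with mantle at the base: d (ρ_c − ρ_w) = a (ρ_m − ρ_c).
a = d (ρ_c − ρ_w)/(ρ_m − ρ_c) = 2.5 km × 1670/510 = 8.19 km.

8.19 km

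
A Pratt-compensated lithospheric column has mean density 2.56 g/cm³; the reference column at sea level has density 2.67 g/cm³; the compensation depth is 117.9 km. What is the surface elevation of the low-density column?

ρ_ref D = ρ (D + h) → h = D (ρ_ref − ρ)/ρ.
h = 117.9 km × (2.67 − 2.56)/2.56 = 5.07 km.

5.07 km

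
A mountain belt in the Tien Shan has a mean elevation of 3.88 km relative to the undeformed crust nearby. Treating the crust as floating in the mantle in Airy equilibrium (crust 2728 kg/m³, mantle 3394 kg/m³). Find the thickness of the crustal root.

By Archimedes' principle applied to the lithosphere: the weight of the topography is balanced by the buoyancy of the root, ρ_c h = (ρ_m − ρ_c) r.
r = h · ρ_c / (ρ_m − ρ_c) = 3.88 km × 2728 / (3394 − 2728) = 15.9 km.

15.9 km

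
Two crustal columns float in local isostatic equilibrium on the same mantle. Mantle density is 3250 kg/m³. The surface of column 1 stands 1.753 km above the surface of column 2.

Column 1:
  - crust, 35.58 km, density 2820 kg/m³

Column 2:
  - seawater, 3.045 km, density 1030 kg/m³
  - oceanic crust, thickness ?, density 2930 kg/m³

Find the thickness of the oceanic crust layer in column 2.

Take the compensation level at the base of the deeper column (depth z_c below the surface of column 1) and equate Σ ρ_i t_i down to z_c; mantle fills any gap and the z_c terms cancel.
Column 1: 35.58×2820 + (z_c − 35.58)×3250
Column 2: 1.753×0 + 3.045×1030 + x×2930 + (z_c − 1.753 − 3.045 − x)×3250
The z_c×3250 term appears on both sides and cancels. Collect the known terms of each column as K = Σ(ρt)_known − 3250 × (depth of known layers): K_1 = 100335.6 − 3250×35.58 = −15299.4; K_2 = 3136.35 − 3250×(1.753 + 3.045) = −12457.15.
Balance: K_1 = K_2 − x×(3250 − 2930), so x = (K_2 − K_1)/(3250 − 2930) = 2842.25/320 = 8.88 km.

8.88 km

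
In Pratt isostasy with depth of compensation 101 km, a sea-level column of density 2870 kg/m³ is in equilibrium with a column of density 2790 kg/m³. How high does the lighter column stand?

2.9 km

ρ_ref D = ρ (D + h) → h = D (ρ_ref − ρ)/ρ.
h = 101 km × (2870 − 2790)/2790 = 2.9 km.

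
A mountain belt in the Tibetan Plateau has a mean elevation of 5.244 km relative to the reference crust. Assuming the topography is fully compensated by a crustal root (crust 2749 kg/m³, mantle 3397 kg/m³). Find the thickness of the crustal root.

22.2 km

Balancing pressure at the compensation depth: the weight of the topography is balanced by the buoyancy of the root, ρ_c h = (ρ_m − ρ_c) r.
r = h · ρ_c / (ρ_m − ρ_c) = 5.244 km × 2749 / (3397 − 2749) = 22.2 km.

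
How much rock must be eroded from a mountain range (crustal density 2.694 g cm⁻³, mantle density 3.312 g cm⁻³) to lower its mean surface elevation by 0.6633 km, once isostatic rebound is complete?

Net drop Δ = e − u = e − e ρ_c/ρ_m = e (ρ_m − ρ_c)/ρ_m.
e = Δ ρ_m/(ρ_m − ρ_c) = 0.6633 km × 3.312/0.618 = 3.55 km.

3.55 km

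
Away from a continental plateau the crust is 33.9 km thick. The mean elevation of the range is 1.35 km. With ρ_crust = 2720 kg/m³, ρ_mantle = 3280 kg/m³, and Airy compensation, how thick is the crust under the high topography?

Root depth r = h ρ_c / (ρ_m − ρ_c) = 1.35 km × 2720 / 560 = 6.557 km.
Total thickness = T + h + r = 33.9 km + 1.35 km + 6.557 km = 41.8 km.

41.8 km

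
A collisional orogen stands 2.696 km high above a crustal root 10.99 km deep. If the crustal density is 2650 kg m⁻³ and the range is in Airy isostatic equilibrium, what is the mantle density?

3300 kg m⁻³

Airy balance: ρ_c h = (ρ_m − ρ_c) r → ρ_m = ρ_c (1 + h/r).
ρ_m = 2650 × (1 + 2.696 km/10.99 km) = 3300 kg m⁻³.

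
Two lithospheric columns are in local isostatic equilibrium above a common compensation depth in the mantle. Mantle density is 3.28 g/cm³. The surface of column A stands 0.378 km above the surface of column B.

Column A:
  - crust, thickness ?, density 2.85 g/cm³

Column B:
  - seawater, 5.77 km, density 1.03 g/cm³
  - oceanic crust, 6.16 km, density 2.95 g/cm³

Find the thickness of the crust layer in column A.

Take the compensation level at the base of the deeper column (depth z_c below the surface of column A) and equate Σ ρ_i t_i down to z_c; mantle fills any gap and the z_c terms cancel.
Column A: x×2.85 + (z_c − 0 − x)×3.28
Column B: 0.378×0 + 5.77×1.03 + 6.16×2.95 + (z_c − 0.378 − 11.93)×3.28
The z_c×3.28 term appears on both sides and cancels. Collect the known terms of each column as K = Σ(ρt)_known − 3.28 × (depth of known layers): K_A = 0 − 3.28×0 = 0; K_B = 24.1151 − 3.28×(0.378 + 11.93) = −16.25514.
Balance: K_A − x×(3.28 − 2.85) = K_B, so x = (K_A − K_B)/(3.28 − 2.85) = 16.2551/0.43 = 37.8 km.

37.8 km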